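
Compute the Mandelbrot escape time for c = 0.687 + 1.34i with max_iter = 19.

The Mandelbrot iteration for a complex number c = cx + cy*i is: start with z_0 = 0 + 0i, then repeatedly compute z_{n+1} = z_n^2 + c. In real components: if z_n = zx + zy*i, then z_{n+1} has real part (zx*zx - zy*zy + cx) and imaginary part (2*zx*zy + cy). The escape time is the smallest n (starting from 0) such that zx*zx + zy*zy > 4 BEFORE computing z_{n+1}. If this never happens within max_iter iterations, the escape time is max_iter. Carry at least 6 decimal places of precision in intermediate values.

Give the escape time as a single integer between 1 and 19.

z_0 = 0 + 0i, c = 0.6870 + 1.3400i
Iter 1: z = 0.6870 + 1.3400i, |z|^2 = 2.2676
Iter 2: z = -0.6366 + 3.1812i, |z|^2 = 10.5251
Escaped at iteration 2

Answer: 2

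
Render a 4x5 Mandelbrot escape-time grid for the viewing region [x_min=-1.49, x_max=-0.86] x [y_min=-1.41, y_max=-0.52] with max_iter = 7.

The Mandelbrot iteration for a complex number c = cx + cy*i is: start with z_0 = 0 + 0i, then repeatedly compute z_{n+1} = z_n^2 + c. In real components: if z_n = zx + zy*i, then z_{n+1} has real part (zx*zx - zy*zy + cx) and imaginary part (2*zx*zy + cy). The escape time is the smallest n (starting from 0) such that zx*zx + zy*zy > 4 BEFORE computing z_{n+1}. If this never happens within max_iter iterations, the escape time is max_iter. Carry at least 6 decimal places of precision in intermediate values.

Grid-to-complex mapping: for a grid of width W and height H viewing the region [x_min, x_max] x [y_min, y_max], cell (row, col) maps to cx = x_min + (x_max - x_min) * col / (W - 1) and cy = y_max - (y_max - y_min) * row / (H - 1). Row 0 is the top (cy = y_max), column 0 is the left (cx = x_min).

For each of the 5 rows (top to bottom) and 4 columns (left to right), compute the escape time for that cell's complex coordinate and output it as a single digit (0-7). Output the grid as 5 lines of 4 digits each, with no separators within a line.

(row=0, col=0): c = -1.4900 + -0.5200i → escape time 3
(row=0, col=1): c = -1.2800 + -0.5200i → escape time 4
(row=0, col=2): c = -1.0700 + -0.5200i → escape time 5
(row=0, col=3): c = -0.8600 + -0.5200i → escape time 5
(row=1, col=0): c = -1.4900 + -0.7425i → escape time 3
(row=1, col=1): c = -1.2800 + -0.7425i → escape time 3
(row=1, col=2): c = -1.0700 + -0.7425i → escape time 3
(row=1, col=3): c = -0.8600 + -0.7425i → escape time 4
(row=2, col=0): c = -1.4900 + -0.9650i → escape time 3
(row=2, col=1): c = -1.2800 + -0.9650i → escape time 3
(row=2, col=2): c = -1.0700 + -0.9650i → escape time 3
(row=2, col=3): c = -0.8600 + -0.9650i → escape time 3
(row=3, col=0): c = -1.4900 + -1.1875i → escape time 2
(row=3, col=1): c = -1.2800 + -1.1875i → escape time 2
(row=3, col=2): c = -1.0700 + -1.1875i → escape time 3
(row=3, col=3): c = -0.8600 + -1.1875i → escape time 3
(row=4, col=0): c = -1.4900 + -1.4100i → escape time 1
(row=4, col=1): c = -1.2800 + -1.4100i → escape time 2
(row=4, col=2): c = -1.0700 + -1.4100i → escape time 2
(row=4, col=3): c = -0.8600 + -1.4100i → escape time 2

Answer: 3455
3334
3333
2233
1222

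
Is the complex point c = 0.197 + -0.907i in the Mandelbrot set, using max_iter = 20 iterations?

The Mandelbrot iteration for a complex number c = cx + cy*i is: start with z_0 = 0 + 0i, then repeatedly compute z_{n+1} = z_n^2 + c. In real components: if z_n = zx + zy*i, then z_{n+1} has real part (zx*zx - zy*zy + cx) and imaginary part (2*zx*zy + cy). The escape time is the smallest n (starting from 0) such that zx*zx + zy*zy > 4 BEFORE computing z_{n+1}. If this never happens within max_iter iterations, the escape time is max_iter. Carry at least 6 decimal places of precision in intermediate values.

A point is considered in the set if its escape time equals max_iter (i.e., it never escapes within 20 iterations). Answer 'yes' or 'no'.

z_0 = 0 + 0i, c = 0.1970 + -0.9070i
Iter 1: z = 0.1970 + -0.9070i, |z|^2 = 0.8615
Iter 2: z = -0.5868 + -1.2644i, |z|^2 = 1.9430
Iter 3: z = -1.0572 + 0.5770i, |z|^2 = 1.4506
Iter 4: z = 0.9818 + -2.1269i, |z|^2 = 5.4878
Escaped at iteration 4

Answer: no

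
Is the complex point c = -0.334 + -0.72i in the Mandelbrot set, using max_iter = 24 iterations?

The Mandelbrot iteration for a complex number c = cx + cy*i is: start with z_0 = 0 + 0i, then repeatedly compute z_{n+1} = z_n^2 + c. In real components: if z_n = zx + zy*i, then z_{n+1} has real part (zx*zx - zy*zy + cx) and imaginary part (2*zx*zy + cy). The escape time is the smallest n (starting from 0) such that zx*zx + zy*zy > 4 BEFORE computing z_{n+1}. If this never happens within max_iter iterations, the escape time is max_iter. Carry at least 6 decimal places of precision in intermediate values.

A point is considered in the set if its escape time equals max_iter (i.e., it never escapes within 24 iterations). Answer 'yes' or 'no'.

Answer: no

Derivation:
z_0 = 0 + 0i, c = -0.3340 + -0.7200i
Iter 1: z = -0.3340 + -0.7200i, |z|^2 = 0.6300
Iter 2: z = -0.7408 + -0.2390i, |z|^2 = 0.6060
Iter 3: z = 0.1577 + -0.3658i, |z|^2 = 0.1587
Iter 4: z = -0.4429 + -0.8354i, |z|^2 = 0.8941
Iter 5: z = -0.8357 + 0.0201i, |z|^2 = 0.6987
Iter 6: z = 0.3639 + -0.7535i, |z|^2 = 0.7003
Iter 7: z = -0.7694 + -1.2685i, |z|^2 = 2.2010
Iter 8: z = -1.3511 + 1.2319i, |z|^2 = 3.3430
Iter 9: z = -0.0261 + -4.0487i, |z|^2 = 16.3930
Escaped at iteration 9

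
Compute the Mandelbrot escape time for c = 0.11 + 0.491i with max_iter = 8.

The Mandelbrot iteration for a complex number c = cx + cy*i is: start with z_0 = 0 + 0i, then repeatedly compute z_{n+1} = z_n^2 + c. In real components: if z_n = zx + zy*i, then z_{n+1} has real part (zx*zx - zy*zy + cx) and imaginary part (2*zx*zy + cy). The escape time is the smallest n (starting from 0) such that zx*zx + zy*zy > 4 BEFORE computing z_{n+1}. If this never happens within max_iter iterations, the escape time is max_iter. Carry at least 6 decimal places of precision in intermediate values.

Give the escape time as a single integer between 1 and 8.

Answer: 8

Derivation:
z_0 = 0 + 0i, c = 0.1100 + 0.4910i
Iter 1: z = 0.1100 + 0.4910i, |z|^2 = 0.2532
Iter 2: z = -0.1190 + 0.5990i, |z|^2 = 0.3730
Iter 3: z = -0.2347 + 0.3485i, |z|^2 = 0.1765
Iter 4: z = 0.0436 + 0.3275i, |z|^2 = 0.1091
Iter 5: z = 0.0047 + 0.5196i, |z|^2 = 0.2700
Iter 6: z = -0.1599 + 0.4959i, |z|^2 = 0.2715
Iter 7: z = -0.1103 + 0.3324i, |z|^2 = 0.1226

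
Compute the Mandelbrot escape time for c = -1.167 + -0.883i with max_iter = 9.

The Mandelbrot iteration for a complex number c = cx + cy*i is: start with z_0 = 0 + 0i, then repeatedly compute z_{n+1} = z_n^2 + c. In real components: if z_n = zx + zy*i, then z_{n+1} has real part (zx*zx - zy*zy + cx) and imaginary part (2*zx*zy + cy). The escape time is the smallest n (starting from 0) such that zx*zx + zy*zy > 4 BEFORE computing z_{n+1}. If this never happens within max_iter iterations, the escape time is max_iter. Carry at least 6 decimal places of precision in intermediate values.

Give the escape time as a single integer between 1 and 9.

z_0 = 0 + 0i, c = -1.1670 + -0.8830i
Iter 1: z = -1.1670 + -0.8830i, |z|^2 = 2.1416
Iter 2: z = -0.5848 + 1.1779i, |z|^2 = 1.7295
Iter 3: z = -2.2125 + -2.2607i, |z|^2 = 10.0060
Escaped at iteration 3

Answer: 3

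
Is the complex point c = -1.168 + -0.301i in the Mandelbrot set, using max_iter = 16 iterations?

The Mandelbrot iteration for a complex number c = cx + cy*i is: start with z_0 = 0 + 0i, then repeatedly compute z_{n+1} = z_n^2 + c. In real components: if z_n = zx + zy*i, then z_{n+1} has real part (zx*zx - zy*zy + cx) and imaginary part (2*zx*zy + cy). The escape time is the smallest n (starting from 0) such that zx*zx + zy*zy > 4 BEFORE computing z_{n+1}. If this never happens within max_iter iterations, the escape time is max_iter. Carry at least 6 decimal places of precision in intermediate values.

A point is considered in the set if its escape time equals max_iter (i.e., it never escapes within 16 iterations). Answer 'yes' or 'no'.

z_0 = 0 + 0i, c = -1.1680 + -0.3010i
Iter 1: z = -1.1680 + -0.3010i, |z|^2 = 1.4548
Iter 2: z = 0.1056 + 0.4021i, |z|^2 = 0.1729
Iter 3: z = -1.3186 + -0.2161i, |z|^2 = 1.7853
Iter 4: z = 0.5239 + 0.2687i, |z|^2 = 0.3467
Iter 5: z = -0.9657 + -0.0194i, |z|^2 = 0.9330
Iter 6: z = -0.2357 + -0.2635i, |z|^2 = 0.1250
Iter 7: z = -1.1819 + -0.1768i, |z|^2 = 1.4281
Iter 8: z = 0.1976 + 0.1168i, |z|^2 = 0.0527
Iter 9: z = -1.1426 + -0.2548i, |z|^2 = 1.3705
Iter 10: z = 0.0726 + 0.2813i, |z|^2 = 0.0844
Iter 11: z = -1.2419 + -0.2602i, |z|^2 = 1.6100
Iter 12: z = 0.3066 + 0.3452i, |z|^2 = 0.2131
Iter 13: z = -1.1931 + -0.0893i, |z|^2 = 1.4316
Iter 14: z = 0.2476 + -0.0878i, |z|^2 = 0.0690
Iter 15: z = -1.1144 + -0.3445i, |z|^2 = 1.3606
Did not escape in 16 iterations → in set

Answer: yes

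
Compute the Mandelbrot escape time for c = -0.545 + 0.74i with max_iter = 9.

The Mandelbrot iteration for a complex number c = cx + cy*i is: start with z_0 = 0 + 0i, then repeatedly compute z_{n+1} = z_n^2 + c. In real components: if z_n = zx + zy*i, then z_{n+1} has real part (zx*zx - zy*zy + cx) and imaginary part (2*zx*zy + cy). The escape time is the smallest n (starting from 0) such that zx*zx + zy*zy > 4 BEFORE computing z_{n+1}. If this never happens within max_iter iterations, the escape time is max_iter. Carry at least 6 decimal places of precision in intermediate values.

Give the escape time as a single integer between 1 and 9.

z_0 = 0 + 0i, c = -0.5450 + 0.7400i
Iter 1: z = -0.5450 + 0.7400i, |z|^2 = 0.8446
Iter 2: z = -0.7956 + -0.0666i, |z|^2 = 0.6374
Iter 3: z = 0.0835 + 0.8460i, |z|^2 = 0.7226
Iter 4: z = -1.2537 + 0.8813i, |z|^2 = 2.3484
Iter 5: z = 0.2501 + -1.4697i, |z|^2 = 2.2226
Iter 6: z = -2.6425 + 0.0049i, |z|^2 = 6.9830
Escaped at iteration 6

Answer: 6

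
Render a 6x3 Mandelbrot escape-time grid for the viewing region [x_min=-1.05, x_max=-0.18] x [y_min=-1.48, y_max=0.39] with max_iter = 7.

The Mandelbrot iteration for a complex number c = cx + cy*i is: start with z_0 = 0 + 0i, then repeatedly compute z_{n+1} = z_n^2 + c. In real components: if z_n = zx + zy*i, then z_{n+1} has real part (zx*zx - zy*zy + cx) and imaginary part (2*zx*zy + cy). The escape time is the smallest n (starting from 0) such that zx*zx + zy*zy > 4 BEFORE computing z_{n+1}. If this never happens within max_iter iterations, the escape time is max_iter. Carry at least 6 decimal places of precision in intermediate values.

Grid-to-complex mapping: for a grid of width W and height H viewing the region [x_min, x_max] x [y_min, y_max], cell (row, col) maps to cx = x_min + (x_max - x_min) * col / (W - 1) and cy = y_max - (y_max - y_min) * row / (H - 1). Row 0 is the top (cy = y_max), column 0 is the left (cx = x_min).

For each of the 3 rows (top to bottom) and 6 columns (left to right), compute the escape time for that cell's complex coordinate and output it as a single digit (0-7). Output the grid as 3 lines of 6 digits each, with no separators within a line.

(row=0, col=0): c = -1.0500 + 0.3900i → escape time 7
(row=0, col=1): c = -0.8760 + 0.3900i → escape time 7
(row=0, col=2): c = -0.7020 + 0.3900i → escape time 7
(row=0, col=3): c = -0.5280 + 0.3900i → escape time 7
(row=0, col=4): c = -0.3540 + 0.3900i → escape time 7
(row=0, col=5): c = -0.1800 + 0.3900i → escape time 7
(row=1, col=0): c = -1.0500 + -0.5450i → escape time 5
(row=1, col=1): c = -0.8760 + -0.5450i → escape time 5
(row=1, col=2): c = -0.7020 + -0.5450i → escape time 7
(row=1, col=3): c = -0.5280 + -0.5450i → escape time 7
(row=1, col=4): c = -0.3540 + -0.5450i → escape time 7
(row=1, col=5): c = -0.1800 + -0.5450i → escape time 7
(row=2, col=0): c = -1.0500 + -1.4800i → escape time 2
(row=2, col=1): c = -0.8760 + -1.4800i → escape time 2
(row=2, col=2): c = -0.7020 + -1.4800i → escape time 2
(row=2, col=3): c = -0.5280 + -1.4800i → escape time 2
(row=2, col=4): c = -0.3540 + -1.4800i → escape time 2
(row=2, col=5): c = -0.1800 + -1.4800i → escape time 2

Answer: 777777
557777
222222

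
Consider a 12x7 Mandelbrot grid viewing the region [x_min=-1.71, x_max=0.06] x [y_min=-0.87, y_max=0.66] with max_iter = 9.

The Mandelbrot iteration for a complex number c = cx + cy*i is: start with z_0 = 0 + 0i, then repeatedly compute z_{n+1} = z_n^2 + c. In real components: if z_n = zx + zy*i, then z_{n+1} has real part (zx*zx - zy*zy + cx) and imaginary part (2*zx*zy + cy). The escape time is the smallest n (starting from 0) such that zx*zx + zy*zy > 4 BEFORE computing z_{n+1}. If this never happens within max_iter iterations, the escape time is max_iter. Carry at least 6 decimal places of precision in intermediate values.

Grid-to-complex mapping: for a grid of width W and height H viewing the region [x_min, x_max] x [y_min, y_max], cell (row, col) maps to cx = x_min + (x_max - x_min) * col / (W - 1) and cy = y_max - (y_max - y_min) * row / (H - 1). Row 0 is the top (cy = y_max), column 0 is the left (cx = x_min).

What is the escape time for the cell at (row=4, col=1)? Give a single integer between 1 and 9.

z_0 = 0 + 0i, c = -1.5491 + -0.3600i
Iter 1: z = -1.5491 + -0.3600i, |z|^2 = 2.5293
Iter 2: z = 0.7210 + 0.7553i, |z|^2 = 1.0904
Iter 3: z = -1.5998 + 0.7292i, |z|^2 = 3.0911
Iter 4: z = 0.4786 + -2.6931i, |z|^2 = 7.4821
Escaped at iteration 4

Answer: 4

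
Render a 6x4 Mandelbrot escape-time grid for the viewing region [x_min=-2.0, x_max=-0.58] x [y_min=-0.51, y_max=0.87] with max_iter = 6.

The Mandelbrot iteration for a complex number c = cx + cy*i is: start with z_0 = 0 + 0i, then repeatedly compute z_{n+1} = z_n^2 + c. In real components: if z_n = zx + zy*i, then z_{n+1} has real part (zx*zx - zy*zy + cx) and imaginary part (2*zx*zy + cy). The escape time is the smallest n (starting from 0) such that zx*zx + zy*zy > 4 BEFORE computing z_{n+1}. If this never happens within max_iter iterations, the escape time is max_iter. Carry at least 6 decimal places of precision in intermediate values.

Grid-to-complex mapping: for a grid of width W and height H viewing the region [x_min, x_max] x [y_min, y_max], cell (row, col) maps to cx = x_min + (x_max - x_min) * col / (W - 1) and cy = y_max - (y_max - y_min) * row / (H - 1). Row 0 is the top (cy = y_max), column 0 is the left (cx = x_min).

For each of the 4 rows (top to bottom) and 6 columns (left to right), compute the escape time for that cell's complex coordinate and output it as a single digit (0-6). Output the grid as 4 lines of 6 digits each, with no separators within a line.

(row=0, col=0): c = -2.0000 + 0.8700i → escape time 1
(row=0, col=1): c = -1.7160 + 0.8700i → escape time 2
(row=0, col=2): c = -1.4320 + 0.8700i → escape time 3
(row=0, col=3): c = -1.1480 + 0.8700i → escape time 3
(row=0, col=4): c = -0.8640 + 0.8700i → escape time 3
(row=0, col=5): c = -0.5800 + 0.8700i → escape time 4
(row=1, col=0): c = -2.0000 + 0.4100i → escape time 1
(row=1, col=1): c = -1.7160 + 0.4100i → escape time 3
(row=1, col=2): c = -1.4320 + 0.4100i → escape time 4
(row=1, col=3): c = -1.1480 + 0.4100i → escape time 6
(row=1, col=4): c = -0.8640 + 0.4100i → escape time 6
(row=1, col=5): c = -0.5800 + 0.4100i → escape time 6
(row=2, col=0): c = -2.0000 + -0.0500i → escape time 1
(row=2, col=1): c = -1.7160 + -0.0500i → escape time 6
(row=2, col=2): c = -1.4320 + -0.0500i → escape time 6
(row=2, col=3): c = -1.1480 + -0.0500i → escape time 6
(row=2, col=4): c = -0.8640 + -0.0500i → escape time 6
(row=2, col=5): c = -0.5800 + -0.0500i → escape time 6
(row=3, col=0): c = -2.0000 + -0.5100i → escape time 1
(row=3, col=1): c = -1.7160 + -0.5100i → escape time 3
(row=3, col=2): c = -1.4320 + -0.5100i → escape time 3
(row=3, col=3): c = -1.1480 + -0.5100i → escape time 5
(row=3, col=4): c = -0.8640 + -0.5100i → escape time 5
(row=3, col=5): c = -0.5800 + -0.5100i → escape time 6

Answer: 123334
134666
166666
133556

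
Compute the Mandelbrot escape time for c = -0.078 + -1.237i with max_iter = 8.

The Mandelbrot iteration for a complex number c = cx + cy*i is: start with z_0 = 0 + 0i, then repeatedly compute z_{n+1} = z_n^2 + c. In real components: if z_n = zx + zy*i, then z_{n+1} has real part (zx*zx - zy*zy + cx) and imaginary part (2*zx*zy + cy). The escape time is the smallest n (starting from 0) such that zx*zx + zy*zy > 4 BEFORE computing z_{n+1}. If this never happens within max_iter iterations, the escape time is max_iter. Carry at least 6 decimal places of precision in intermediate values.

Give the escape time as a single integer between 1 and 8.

z_0 = 0 + 0i, c = -0.0780 + -1.2370i
Iter 1: z = -0.0780 + -1.2370i, |z|^2 = 1.5363
Iter 2: z = -1.6021 + -1.0440i, |z|^2 = 3.6567
Iter 3: z = 1.3987 + 2.1082i, |z|^2 = 6.4010
Escaped at iteration 3

Answer: 3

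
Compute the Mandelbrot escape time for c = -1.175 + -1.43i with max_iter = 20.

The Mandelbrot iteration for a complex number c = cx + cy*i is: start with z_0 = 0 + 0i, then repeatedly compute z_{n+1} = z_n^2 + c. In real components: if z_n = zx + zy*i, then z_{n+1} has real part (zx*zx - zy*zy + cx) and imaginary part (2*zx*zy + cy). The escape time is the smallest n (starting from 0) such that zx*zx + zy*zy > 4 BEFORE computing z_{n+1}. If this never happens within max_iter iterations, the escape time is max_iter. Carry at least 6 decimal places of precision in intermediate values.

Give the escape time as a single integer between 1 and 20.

z_0 = 0 + 0i, c = -1.1750 + -1.4300i
Iter 1: z = -1.1750 + -1.4300i, |z|^2 = 3.4255
Iter 2: z = -1.8393 + 1.9305i, |z|^2 = 7.1098
Escaped at iteration 2

Answer: 2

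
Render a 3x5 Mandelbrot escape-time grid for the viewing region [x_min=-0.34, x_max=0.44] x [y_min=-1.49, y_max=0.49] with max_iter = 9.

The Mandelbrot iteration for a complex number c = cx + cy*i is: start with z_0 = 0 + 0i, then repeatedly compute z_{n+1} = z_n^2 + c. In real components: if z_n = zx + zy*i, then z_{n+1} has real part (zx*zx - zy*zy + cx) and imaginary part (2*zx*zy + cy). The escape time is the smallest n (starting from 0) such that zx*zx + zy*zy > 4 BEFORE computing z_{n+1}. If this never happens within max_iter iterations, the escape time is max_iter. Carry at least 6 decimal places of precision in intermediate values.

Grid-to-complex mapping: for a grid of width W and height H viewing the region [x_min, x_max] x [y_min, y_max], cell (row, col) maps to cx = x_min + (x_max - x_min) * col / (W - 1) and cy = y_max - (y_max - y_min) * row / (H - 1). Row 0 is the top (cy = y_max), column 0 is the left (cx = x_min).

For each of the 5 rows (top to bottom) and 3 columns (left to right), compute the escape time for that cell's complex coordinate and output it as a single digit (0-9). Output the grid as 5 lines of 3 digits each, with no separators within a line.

(row=0, col=0): c = -0.3400 + 0.4900i → escape time 9
(row=0, col=1): c = 0.0500 + 0.4900i → escape time 9
(row=0, col=2): c = 0.4400 + 0.4900i → escape time 6
(row=1, col=0): c = -0.3400 + -0.0050i → escape time 9
(row=1, col=1): c = 0.0500 + -0.0050i → escape time 9
(row=1, col=2): c = 0.4400 + -0.0050i → escape time 6
(row=2, col=0): c = -0.3400 + -0.5000i → escape time 9
(row=2, col=1): c = 0.0500 + -0.5000i → escape time 9
(row=2, col=2): c = 0.4400 + -0.5000i → escape time 6
(row=3, col=0): c = -0.3400 + -0.9950i → escape time 5
(row=3, col=1): c = 0.0500 + -0.9950i → escape time 5
(row=3, col=2): c = 0.4400 + -0.9950i → escape time 3
(row=4, col=0): c = -0.3400 + -1.4900i → escape time 2
(row=4, col=1): c = 0.0500 + -1.4900i → escape time 2
(row=4, col=2): c = 0.4400 + -1.4900i → escape time 2

Answer: 996
996
996
553
222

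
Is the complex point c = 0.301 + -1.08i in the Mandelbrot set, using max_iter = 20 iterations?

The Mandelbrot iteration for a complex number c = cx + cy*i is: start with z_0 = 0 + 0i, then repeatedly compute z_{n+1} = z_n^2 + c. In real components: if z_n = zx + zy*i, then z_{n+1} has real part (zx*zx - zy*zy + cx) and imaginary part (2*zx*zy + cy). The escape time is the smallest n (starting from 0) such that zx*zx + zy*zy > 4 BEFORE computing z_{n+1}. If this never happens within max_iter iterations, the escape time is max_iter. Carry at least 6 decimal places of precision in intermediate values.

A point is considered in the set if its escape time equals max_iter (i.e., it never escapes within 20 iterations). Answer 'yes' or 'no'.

Answer: no

Derivation:
z_0 = 0 + 0i, c = 0.3010 + -1.0800i
Iter 1: z = 0.3010 + -1.0800i, |z|^2 = 1.2570
Iter 2: z = -0.7748 + -1.7302i, |z|^2 = 3.5938
Iter 3: z = -2.0921 + 1.6011i, |z|^2 = 6.9404
Escaped at iteration 3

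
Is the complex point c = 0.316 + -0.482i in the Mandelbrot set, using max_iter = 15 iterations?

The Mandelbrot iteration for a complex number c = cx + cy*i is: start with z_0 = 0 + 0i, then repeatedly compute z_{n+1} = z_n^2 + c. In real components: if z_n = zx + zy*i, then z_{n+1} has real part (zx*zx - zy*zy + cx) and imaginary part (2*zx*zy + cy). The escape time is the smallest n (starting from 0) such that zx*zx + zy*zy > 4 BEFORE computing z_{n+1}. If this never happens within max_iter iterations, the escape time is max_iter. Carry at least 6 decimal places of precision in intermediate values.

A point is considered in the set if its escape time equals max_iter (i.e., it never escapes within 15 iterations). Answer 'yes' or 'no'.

Answer: yes

Derivation:
z_0 = 0 + 0i, c = 0.3160 + -0.4820i
Iter 1: z = 0.3160 + -0.4820i, |z|^2 = 0.3322
Iter 2: z = 0.1835 + -0.7866i, |z|^2 = 0.6525
Iter 3: z = -0.2691 + -0.7707i, |z|^2 = 0.6665
Iter 4: z = -0.2056 + -0.0672i, |z|^2 = 0.0468
Iter 5: z = 0.3538 + -0.4544i, |z|^2 = 0.3316
Iter 6: z = 0.2347 + -0.8035i, |z|^2 = 0.7007
Iter 7: z = -0.2745 + -0.8592i, |z|^2 = 0.8135
Iter 8: z = -0.3468 + -0.0103i, |z|^2 = 0.1204
Iter 9: z = 0.4362 + -0.4748i, |z|^2 = 0.4157
Iter 10: z = 0.2808 + -0.8962i, |z|^2 = 0.8820
Iter 11: z = -0.4084 + -0.9853i, |z|^2 = 1.1375
Iter 12: z = -0.4880 + 0.3227i, |z|^2 = 0.3423
Iter 13: z = 0.4500 + -0.7970i, |z|^2 = 0.8377
Iter 14: z = -0.1167 + -1.1993i, |z|^2 = 1.4519
Did not escape in 15 iterations → in set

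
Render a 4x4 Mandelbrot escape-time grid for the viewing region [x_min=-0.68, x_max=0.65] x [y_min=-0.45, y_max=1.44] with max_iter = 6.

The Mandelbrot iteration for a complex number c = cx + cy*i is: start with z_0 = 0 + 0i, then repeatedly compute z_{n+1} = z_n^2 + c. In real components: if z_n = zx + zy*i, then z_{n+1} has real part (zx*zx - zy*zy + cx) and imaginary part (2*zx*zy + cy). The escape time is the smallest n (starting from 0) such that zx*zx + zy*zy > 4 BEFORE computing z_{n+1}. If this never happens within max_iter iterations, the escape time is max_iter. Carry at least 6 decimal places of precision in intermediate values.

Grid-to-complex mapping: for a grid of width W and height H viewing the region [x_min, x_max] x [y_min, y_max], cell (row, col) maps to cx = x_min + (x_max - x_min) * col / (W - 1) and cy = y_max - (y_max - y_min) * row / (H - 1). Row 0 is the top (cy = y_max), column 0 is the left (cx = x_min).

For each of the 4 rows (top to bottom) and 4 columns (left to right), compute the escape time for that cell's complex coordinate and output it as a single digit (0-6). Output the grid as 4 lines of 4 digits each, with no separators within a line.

(row=0, col=0): c = -0.6800 + 1.4400i → escape time 2
(row=0, col=1): c = -0.2367 + 1.4400i → escape time 2
(row=0, col=2): c = 0.2067 + 1.4400i → escape time 2
(row=0, col=3): c = 0.6500 + 1.4400i → escape time 2
(row=1, col=0): c = -0.6800 + 0.8100i → escape time 4
(row=1, col=1): c = -0.2367 + 0.8100i → escape time 6
(row=1, col=2): c = 0.2067 + 0.8100i → escape time 5
(row=1, col=3): c = 0.6500 + 0.8100i → escape time 3
(row=2, col=0): c = -0.6800 + 0.1800i → escape time 6
(row=2, col=1): c = -0.2367 + 0.1800i → escape time 6
(row=2, col=2): c = 0.2067 + 0.1800i → escape time 6
(row=2, col=3): c = 0.6500 + 0.1800i → escape time 4
(row=3, col=0): c = -0.6800 + -0.4500i → escape time 6
(row=3, col=1): c = -0.2367 + -0.4500i → escape time 6
(row=3, col=2): c = 0.2067 + -0.4500i → escape time 6
(row=3, col=3): c = 0.6500 + -0.4500i → escape time 3

Answer: 2222
4653
6664
6663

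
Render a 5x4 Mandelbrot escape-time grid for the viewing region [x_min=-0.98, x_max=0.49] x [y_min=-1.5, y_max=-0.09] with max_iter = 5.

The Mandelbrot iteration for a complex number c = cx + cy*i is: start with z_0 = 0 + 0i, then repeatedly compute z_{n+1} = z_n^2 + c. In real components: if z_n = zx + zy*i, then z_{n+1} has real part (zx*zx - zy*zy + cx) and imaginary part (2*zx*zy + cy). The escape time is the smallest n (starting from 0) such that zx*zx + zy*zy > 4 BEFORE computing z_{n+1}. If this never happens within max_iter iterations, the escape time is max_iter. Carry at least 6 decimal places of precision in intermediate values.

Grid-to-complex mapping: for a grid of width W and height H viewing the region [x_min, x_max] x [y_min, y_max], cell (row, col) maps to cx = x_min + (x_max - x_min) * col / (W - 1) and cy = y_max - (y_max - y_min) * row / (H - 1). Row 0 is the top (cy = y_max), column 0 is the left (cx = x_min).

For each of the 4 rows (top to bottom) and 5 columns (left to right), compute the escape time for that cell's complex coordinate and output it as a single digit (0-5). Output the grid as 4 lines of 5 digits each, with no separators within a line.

Answer: 55555
55555
34542
22222

Derivation:
(row=0, col=0): c = -0.9800 + -0.0900i → escape time 5
(row=0, col=1): c = -0.6125 + -0.0900i → escape time 5
(row=0, col=2): c = -0.2450 + -0.0900i → escape time 5
(row=0, col=3): c = 0.1225 + -0.0900i → escape time 5
(row=0, col=4): c = 0.4900 + -0.0900i → escape time 5
(row=1, col=0): c = -0.9800 + -0.5600i → escape time 5
(row=1, col=1): c = -0.6125 + -0.5600i → escape time 5
(row=1, col=2): c = -0.2450 + -0.5600i → escape time 5
(row=1, col=3): c = 0.1225 + -0.5600i → escape time 5
(row=1, col=4): c = 0.4900 + -0.5600i → escape time 5
(row=2, col=0): c = -0.9800 + -1.0300i → escape time 3
(row=2, col=1): c = -0.6125 + -1.0300i → escape time 4
(row=2, col=2): c = -0.2450 + -1.0300i → escape time 5
(row=2, col=3): c = 0.1225 + -1.0300i → escape time 4
(row=2, col=4): c = 0.4900 + -1.0300i → escape time 2
(row=3, col=0): c = -0.9800 + -1.5000i → escape time 2
(row=3, col=1): c = -0.6125 + -1.5000i → escape time 2
(row=3, col=2): c = -0.2450 + -1.5000i → escape time 2
(row=3, col=3): c = 0.1225 + -1.5000i → escape time 2
(row=3, col=4): c = 0.4900 + -1.5000i → escape time 2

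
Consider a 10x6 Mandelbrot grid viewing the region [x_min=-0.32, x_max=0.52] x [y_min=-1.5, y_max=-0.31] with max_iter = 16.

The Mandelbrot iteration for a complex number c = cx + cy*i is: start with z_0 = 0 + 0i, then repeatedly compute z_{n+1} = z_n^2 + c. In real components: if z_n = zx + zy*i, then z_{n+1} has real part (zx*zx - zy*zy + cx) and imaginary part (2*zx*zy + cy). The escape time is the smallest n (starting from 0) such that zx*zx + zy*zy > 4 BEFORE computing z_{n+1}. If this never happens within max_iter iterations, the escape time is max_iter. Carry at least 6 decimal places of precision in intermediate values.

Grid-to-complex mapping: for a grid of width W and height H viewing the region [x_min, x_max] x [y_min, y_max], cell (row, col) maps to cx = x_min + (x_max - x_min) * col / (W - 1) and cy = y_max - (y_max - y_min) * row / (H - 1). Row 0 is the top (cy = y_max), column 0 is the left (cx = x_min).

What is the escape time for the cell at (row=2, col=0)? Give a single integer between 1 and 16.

z_0 = 0 + 0i, c = -0.3200 + -0.7860i
Iter 1: z = -0.3200 + -0.7860i, |z|^2 = 0.7202
Iter 2: z = -0.8354 + -0.2830i, |z|^2 = 0.7780
Iter 3: z = 0.2978 + -0.3132i, |z|^2 = 0.1868
Iter 4: z = -0.3294 + -0.9726i, |z|^2 = 1.0544
Iter 5: z = -1.1574 + -0.1452i, |z|^2 = 1.3606
Iter 6: z = 0.9984 + -0.4498i, |z|^2 = 1.1992
Iter 7: z = 0.4746 + -1.6842i, |z|^2 = 3.0619
Iter 8: z = -2.9315 + -2.3845i, |z|^2 = 14.2794
Escaped at iteration 8

Answer: 8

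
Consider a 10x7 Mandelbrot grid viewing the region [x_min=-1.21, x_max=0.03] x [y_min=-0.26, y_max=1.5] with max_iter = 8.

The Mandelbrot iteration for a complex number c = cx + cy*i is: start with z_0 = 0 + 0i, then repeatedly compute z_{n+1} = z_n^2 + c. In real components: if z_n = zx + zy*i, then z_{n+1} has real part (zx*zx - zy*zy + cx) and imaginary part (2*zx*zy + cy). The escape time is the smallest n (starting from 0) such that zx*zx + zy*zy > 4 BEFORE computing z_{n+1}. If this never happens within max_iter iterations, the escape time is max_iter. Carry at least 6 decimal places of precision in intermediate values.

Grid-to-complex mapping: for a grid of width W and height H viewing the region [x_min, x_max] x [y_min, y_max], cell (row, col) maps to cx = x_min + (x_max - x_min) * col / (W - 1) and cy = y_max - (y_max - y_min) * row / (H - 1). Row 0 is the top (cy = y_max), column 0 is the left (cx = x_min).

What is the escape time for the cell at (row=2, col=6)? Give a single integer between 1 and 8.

Answer: 5

Derivation:
z_0 = 0 + 0i, c = -0.3833 + 0.9133i
Iter 1: z = -0.3833 + 0.9133i, |z|^2 = 0.9811
Iter 2: z = -1.0706 + 0.2131i, |z|^2 = 1.1915
Iter 3: z = 0.7174 + 0.4570i, |z|^2 = 0.7235
Iter 4: z = -0.0776 + 1.5691i, |z|^2 = 2.4679
Iter 5: z = -2.8392 + 0.6698i, |z|^2 = 8.5099
Escaped at iteration 5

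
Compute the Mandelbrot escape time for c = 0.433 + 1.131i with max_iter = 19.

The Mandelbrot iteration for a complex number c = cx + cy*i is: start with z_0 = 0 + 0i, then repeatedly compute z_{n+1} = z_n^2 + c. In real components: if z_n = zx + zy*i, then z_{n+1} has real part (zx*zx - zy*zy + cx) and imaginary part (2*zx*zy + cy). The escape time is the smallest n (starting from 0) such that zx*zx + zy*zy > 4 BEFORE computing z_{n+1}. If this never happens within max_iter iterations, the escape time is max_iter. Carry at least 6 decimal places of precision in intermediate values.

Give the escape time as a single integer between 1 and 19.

z_0 = 0 + 0i, c = 0.4330 + 1.1310i
Iter 1: z = 0.4330 + 1.1310i, |z|^2 = 1.4667
Iter 2: z = -0.6587 + 2.1104i, |z|^2 = 4.8878
Escaped at iteration 2

Answer: 2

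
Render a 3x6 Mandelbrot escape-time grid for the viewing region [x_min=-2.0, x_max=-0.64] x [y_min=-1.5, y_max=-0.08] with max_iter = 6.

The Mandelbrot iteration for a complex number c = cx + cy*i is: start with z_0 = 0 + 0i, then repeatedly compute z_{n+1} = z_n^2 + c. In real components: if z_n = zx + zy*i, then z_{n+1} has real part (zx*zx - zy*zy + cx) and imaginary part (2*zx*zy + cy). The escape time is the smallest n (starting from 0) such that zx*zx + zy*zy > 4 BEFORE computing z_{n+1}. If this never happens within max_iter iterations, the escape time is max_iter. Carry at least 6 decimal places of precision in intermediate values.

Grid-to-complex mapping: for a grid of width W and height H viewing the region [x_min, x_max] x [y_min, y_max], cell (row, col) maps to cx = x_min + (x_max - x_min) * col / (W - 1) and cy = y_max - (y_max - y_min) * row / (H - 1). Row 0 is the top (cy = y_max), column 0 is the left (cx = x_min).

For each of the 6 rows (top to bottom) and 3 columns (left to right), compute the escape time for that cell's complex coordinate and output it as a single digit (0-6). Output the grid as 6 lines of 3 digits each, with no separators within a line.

Answer: 166
166
136
134
123
122

Derivation:
(row=0, col=0): c = -2.0000 + -0.0800i → escape time 1
(row=0, col=1): c = -1.3200 + -0.0800i → escape time 6
(row=0, col=2): c = -0.6400 + -0.0800i → escape time 6
(row=1, col=0): c = -2.0000 + -0.3640i → escape time 1
(row=1, col=1): c = -1.3200 + -0.3640i → escape time 6
(row=1, col=2): c = -0.6400 + -0.3640i → escape time 6
(row=2, col=0): c = -2.0000 + -0.6480i → escape time 1
(row=2, col=1): c = -1.3200 + -0.6480i → escape time 3
(row=2, col=2): c = -0.6400 + -0.6480i → escape time 6
(row=3, col=0): c = -2.0000 + -0.9320i → escape time 1
(row=3, col=1): c = -1.3200 + -0.9320i → escape time 3
(row=3, col=2): c = -0.6400 + -0.9320i → escape time 4
(row=4, col=0): c = -2.0000 + -1.2160i → escape time 1
(row=4, col=1): c = -1.3200 + -1.2160i → escape time 2
(row=4, col=2): c = -0.6400 + -1.2160i → escape time 3
(row=5, col=0): c = -2.0000 + -1.5000i → escape time 1
(row=5, col=1): c = -1.3200 + -1.5000i → escape time 2
(row=5, col=2): c = -0.6400 + -1.5000i → escape time 2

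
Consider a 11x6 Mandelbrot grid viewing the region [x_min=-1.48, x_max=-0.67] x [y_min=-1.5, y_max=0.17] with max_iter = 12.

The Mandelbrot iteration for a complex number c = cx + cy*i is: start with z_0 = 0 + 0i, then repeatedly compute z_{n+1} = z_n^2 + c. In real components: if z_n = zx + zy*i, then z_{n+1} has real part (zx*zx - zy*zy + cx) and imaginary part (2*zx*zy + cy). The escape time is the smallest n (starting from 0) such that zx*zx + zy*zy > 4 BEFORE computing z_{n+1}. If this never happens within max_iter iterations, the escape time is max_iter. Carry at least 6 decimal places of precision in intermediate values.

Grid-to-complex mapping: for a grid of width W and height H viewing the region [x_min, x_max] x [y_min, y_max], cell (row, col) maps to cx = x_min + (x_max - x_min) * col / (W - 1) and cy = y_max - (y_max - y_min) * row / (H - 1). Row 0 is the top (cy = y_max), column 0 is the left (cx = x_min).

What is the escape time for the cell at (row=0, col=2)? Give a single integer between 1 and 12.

z_0 = 0 + 0i, c = -1.3180 + 0.1700i
Iter 1: z = -1.3180 + 0.1700i, |z|^2 = 1.7660
Iter 2: z = 0.3902 + -0.2781i, |z|^2 = 0.2296
Iter 3: z = -1.2431 + -0.0471i, |z|^2 = 1.5475
Iter 4: z = 0.2250 + 0.2870i, |z|^2 = 0.1330
Iter 5: z = -1.3497 + 0.2992i, |z|^2 = 1.9113
Iter 6: z = 0.4143 + -0.6376i, |z|^2 = 0.5781
Iter 7: z = -1.5529 + -0.3583i, |z|^2 = 2.5398
Iter 8: z = 0.9651 + 1.2827i, |z|^2 = 2.5766
Iter 9: z = -2.0319 + 2.6457i, |z|^2 = 11.1283
Escaped at iteration 9

Answer: 9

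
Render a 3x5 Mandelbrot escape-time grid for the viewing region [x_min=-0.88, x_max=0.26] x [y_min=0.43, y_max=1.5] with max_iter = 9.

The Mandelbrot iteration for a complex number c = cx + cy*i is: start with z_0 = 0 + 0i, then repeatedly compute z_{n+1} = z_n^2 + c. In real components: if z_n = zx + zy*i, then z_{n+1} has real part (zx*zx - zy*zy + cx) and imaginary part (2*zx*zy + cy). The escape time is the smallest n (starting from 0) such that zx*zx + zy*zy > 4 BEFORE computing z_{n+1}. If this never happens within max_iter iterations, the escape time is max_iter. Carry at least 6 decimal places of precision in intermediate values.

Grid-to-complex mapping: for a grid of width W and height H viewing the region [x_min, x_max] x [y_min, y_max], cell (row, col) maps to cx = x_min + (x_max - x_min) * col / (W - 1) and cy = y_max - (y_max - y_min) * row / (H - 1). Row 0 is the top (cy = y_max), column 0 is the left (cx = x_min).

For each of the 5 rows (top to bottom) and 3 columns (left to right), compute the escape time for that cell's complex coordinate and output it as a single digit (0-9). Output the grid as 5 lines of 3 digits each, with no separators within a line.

(row=0, col=0): c = -0.8800 + 1.5000i → escape time 2
(row=0, col=1): c = -0.3100 + 1.5000i → escape time 2
(row=0, col=2): c = 0.2600 + 1.5000i → escape time 2
(row=1, col=0): c = -0.8800 + 1.2325i → escape time 3
(row=1, col=1): c = -0.3100 + 1.2325i → escape time 3
(row=1, col=2): c = 0.2600 + 1.2325i → escape time 2
(row=2, col=0): c = -0.8800 + 0.9650i → escape time 3
(row=2, col=1): c = -0.3100 + 0.9650i → escape time 5
(row=2, col=2): c = 0.2600 + 0.9650i → escape time 4
(row=3, col=0): c = -0.8800 + 0.6975i → escape time 4
(row=3, col=1): c = -0.3100 + 0.6975i → escape time 9
(row=3, col=2): c = 0.2600 + 0.6975i → escape time 6
(row=4, col=0): c = -0.8800 + 0.4300i → escape time 6
(row=4, col=1): c = -0.3100 + 0.4300i → escape time 9
(row=4, col=2): c = 0.2600 + 0.4300i → escape time 9

Answer: 222
332
354
496
699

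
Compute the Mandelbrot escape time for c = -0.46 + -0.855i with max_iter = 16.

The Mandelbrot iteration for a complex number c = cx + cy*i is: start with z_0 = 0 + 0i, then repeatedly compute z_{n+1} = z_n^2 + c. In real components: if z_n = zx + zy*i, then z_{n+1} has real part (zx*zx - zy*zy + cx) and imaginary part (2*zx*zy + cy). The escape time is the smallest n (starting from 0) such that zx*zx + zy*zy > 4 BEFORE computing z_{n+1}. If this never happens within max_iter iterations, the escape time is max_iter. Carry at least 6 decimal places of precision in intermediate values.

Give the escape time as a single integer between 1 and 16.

Answer: 5

Derivation:
z_0 = 0 + 0i, c = -0.4600 + -0.8550i
Iter 1: z = -0.4600 + -0.8550i, |z|^2 = 0.9426
Iter 2: z = -0.9794 + -0.0684i, |z|^2 = 0.9640
Iter 3: z = 0.4946 + -0.7210i, |z|^2 = 0.7645
Iter 4: z = -0.7352 + -1.5682i, |z|^2 = 2.9999
Iter 5: z = -2.3787 + 1.4510i, |z|^2 = 7.7639
Escaped at iteration 5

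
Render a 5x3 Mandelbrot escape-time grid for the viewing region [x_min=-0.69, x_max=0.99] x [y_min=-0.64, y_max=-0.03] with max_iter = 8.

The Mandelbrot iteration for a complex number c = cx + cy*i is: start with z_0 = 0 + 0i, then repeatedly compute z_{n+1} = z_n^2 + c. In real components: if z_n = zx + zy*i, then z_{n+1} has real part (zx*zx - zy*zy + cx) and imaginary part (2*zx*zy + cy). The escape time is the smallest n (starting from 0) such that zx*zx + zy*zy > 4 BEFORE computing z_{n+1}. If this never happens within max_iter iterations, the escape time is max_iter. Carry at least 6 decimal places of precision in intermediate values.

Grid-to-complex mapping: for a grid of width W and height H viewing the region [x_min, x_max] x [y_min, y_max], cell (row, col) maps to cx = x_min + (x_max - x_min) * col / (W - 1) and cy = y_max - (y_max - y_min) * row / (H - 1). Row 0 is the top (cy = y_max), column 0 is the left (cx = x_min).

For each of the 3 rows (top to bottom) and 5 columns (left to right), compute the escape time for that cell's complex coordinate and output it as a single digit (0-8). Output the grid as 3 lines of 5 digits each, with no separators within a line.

Answer: 88843
88842
68832

Derivation:
(row=0, col=0): c = -0.6900 + -0.0300i → escape time 8
(row=0, col=1): c = -0.2700 + -0.0300i → escape time 8
(row=0, col=2): c = 0.1500 + -0.0300i → escape time 8
(row=0, col=3): c = 0.5700 + -0.0300i → escape time 4
(row=0, col=4): c = 0.9900 + -0.0300i → escape time 3
(row=1, col=0): c = -0.6900 + -0.3350i → escape time 8
(row=1, col=1): c = -0.2700 + -0.3350i → escape time 8
(row=1, col=2): c = 0.1500 + -0.3350i → escape time 8
(row=1, col=3): c = 0.5700 + -0.3350i → escape time 4
(row=1, col=4): c = 0.9900 + -0.3350i → escape time 2
(row=2, col=0): c = -0.6900 + -0.6400i → escape time 6
(row=2, col=1): c = -0.2700 + -0.6400i → escape time 8
(row=2, col=2): c = 0.1500 + -0.6400i → escape time 8
(row=2, col=3): c = 0.5700 + -0.6400i → escape time 3
(row=2, col=4): c = 0.9900 + -0.6400i → escape time 2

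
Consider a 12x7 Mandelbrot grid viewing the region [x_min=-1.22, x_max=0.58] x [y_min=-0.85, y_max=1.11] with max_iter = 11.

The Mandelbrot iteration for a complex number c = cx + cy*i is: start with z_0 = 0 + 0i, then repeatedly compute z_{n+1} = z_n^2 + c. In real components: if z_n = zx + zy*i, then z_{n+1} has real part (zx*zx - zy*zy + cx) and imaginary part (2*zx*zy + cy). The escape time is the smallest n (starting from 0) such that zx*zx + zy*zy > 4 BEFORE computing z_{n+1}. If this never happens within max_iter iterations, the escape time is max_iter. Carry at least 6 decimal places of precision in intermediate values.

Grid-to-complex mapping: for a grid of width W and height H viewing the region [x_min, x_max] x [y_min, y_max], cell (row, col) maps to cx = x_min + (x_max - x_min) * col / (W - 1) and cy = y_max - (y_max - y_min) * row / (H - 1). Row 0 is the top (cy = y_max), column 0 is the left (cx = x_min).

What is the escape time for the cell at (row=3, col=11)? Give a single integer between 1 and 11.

z_0 = 0 + 0i, c = 0.5800 + 0.1300i
Iter 1: z = 0.5800 + 0.1300i, |z|^2 = 0.3533
Iter 2: z = 0.8995 + 0.2808i, |z|^2 = 0.8879
Iter 3: z = 1.3103 + 0.6352i, |z|^2 = 2.1202
Iter 4: z = 1.8933 + 1.7944i, |z|^2 = 6.8047
Escaped at iteration 4

Answer: 4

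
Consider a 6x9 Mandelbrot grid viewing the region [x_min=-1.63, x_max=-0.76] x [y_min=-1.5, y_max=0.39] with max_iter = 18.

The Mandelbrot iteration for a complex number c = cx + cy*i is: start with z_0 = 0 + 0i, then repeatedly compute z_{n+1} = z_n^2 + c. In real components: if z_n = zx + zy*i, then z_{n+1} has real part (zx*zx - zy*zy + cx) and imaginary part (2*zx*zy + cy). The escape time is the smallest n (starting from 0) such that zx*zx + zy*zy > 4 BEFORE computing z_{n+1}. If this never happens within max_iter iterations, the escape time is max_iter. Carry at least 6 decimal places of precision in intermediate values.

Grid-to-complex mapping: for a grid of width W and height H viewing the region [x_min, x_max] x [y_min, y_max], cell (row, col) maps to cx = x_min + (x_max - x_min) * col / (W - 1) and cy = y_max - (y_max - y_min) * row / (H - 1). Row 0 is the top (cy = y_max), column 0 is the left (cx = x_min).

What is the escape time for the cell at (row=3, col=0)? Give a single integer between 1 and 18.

z_0 = 0 + 0i, c = -1.6300 + -0.3187i
Iter 1: z = -1.6300 + -0.3187i, |z|^2 = 2.7585
Iter 2: z = 0.9253 + 0.7204i, |z|^2 = 1.3751
Iter 3: z = -1.2928 + 1.0144i, |z|^2 = 2.7002
Iter 4: z = -0.9877 + -2.9414i, |z|^2 = 9.6277
Escaped at iteration 4

Answer: 4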